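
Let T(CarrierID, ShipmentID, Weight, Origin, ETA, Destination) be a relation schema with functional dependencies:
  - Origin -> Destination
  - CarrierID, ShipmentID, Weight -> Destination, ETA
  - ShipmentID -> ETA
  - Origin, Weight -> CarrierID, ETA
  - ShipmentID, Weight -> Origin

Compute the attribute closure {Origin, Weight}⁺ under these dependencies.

Start with {Origin, Weight}.
Origin -> Destination applies; add {Destination} → now {Destination, Origin, Weight}.
Origin, Weight -> CarrierID, ETA applies; add {CarrierID, ETA} → now {CarrierID, Destination, ETA, Origin, Weight}.
No further FD applies.

{CarrierID, Destination, ETA, Origin, Weight}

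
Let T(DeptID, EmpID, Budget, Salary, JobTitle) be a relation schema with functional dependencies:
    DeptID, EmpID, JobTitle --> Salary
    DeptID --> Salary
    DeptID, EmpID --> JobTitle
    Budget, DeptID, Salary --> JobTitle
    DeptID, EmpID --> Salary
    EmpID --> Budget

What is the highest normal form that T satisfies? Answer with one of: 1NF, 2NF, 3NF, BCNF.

Candidate key: {DeptID, EmpID}. Prime attributes: {DeptID, EmpID}.
DeptID --> Salary: {DeptID}⁺ = {DeptID, Salary}, which is not all of the attributes, so the left side is not a superkey — BCNF is violated.
Because {Salary} is non-prime and the left side of DeptID --> Salary is not a superkey, the relation is not in 3NF.
Since {DeptID} ⊂ {DeptID, EmpID} and {DeptID}⁺ ⊇ {Salary} with {Salary} non-prime, there is a partial dependency; 2NF fails.

1NF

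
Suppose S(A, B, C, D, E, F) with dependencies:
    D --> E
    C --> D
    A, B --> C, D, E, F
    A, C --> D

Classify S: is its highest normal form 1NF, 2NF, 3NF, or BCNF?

Candidate key: {A, B}. Prime attributes: {A, B}.
D --> E breaks BCNF: {D}⁺ = {D, E}, so {D} is not a superkey.
Because {E} is non-prime and the left side of D --> E is not a superkey, the relation is not in 3NF.
Checking every proper subset of each key, none determines a non-prime attribute — 2NF is satisfied.

2NF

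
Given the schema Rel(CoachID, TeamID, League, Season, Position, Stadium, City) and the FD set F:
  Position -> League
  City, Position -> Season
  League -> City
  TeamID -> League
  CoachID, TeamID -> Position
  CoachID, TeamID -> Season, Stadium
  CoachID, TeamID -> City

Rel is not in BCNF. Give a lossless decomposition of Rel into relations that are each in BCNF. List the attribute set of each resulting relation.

Candidate key of the original relation: {CoachID, TeamID}.
Within {City, CoachID, League, Position, Season, Stadium, TeamID}: {Position}⁺ ∩ {City, CoachID, League, Position, Season, Stadium, TeamID} = {City, League, Position, Season}, not the whole set, so Position -> City, League, Season violates BCNF; decompose into {City, League, Position, Season} and {CoachID, Position, Stadium, TeamID}.
Within {City, League, Position, Season}: {League}⁺ ∩ {City, League, Position, Season} = {City, League}, not the whole set, so League -> City violates BCNF; decompose into {City, League} and {League, Position, Season}.
{City, League} is in BCNF.
{League, Position, Season} is in BCNF.
{CoachID, Position, Stadium, TeamID} is in BCNF.

{City, League}; {CoachID, Position, Stadium, TeamID}; {League, Position, Season}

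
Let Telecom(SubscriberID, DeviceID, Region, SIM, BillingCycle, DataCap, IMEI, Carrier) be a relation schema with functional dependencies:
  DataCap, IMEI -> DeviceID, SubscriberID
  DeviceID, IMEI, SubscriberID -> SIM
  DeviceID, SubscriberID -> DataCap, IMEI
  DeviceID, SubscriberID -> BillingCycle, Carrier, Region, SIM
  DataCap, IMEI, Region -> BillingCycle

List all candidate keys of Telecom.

Closure of {DataCap, IMEI} is {BillingCycle, Carrier, DataCap, DeviceID, IMEI, Region, SIM, SubscriberID}, the whole schema; {DataCap, IMEI} is a candidate key.
Closure of {DeviceID, SubscriberID} is {BillingCycle, Carrier, DataCap, DeviceID, IMEI, Region, SIM, SubscriberID}, the whole schema; {DeviceID, SubscriberID} is a candidate key.
These are minimal and exhaustive — every other superkey contains one of them.

{DataCap, IMEI}, {DeviceID, SubscriberID}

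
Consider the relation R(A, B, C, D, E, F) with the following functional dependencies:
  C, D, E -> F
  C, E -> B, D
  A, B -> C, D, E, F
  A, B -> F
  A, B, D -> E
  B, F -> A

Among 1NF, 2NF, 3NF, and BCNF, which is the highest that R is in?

Candidate keys: {A, B}, {B, F}, {C, E}. Prime attributes: {A, B, C, E, F}.
The left-hand side of every FD is a superkey, so BCNF is satisfied.

BCNF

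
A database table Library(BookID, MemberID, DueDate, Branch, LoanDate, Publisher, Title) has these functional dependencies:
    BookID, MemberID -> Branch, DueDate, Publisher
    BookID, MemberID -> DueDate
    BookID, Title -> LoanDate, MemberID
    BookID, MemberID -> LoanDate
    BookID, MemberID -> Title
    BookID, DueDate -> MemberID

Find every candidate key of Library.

{BookID, DueDate}, {BookID, MemberID}, {BookID, Title}

{BookID} never appears on the right of any FD, so every key must include it.
{BookID, DueDate} is a candidate key since {BookID, DueDate}⁺ = {BookID, Branch, DueDate, LoanDate, MemberID, Publisher, Title} covers every attribute.
{BookID, MemberID} is a candidate key since {BookID, MemberID}⁺ = {BookID, Branch, DueDate, LoanDate, MemberID, Publisher, Title} covers every attribute.
{BookID, Title} is a candidate key since {BookID, Title}⁺ = {BookID, Branch, DueDate, LoanDate, MemberID, Publisher, Title} covers every attribute.
These are minimal and exhaustive — every other superkey contains one of them.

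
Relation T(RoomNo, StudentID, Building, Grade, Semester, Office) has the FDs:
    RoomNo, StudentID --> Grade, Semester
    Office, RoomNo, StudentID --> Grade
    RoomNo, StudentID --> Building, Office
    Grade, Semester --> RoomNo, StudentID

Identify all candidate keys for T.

{Grade, Semester}, {RoomNo, StudentID}

{Grade, Semester}⁺ = {Building, Grade, Office, RoomNo, Semester, StudentID} — all of the relation — so {Grade, Semester} is a candidate key.
{RoomNo, StudentID}⁺ = {Building, Grade, Office, RoomNo, Semester, StudentID} — all of the relation — so {RoomNo, StudentID} is a candidate key.
No proper subset of any of these is a key, and no other minimal superkey exists.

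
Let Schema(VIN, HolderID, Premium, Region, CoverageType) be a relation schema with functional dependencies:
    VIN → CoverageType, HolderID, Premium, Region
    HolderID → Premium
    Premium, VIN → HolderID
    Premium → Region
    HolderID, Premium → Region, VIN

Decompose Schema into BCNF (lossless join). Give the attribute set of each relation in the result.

{CoverageType, HolderID, Premium, VIN}; {Premium, Region}

Candidate keys of the original relation: {HolderID}, {VIN}.
In {CoverageType, HolderID, Premium, Region, VIN}, {Premium} is not a superkey ({Premium}⁺ restricted to this set is {Premium, Region}), so split on Premium → Region into {Premium, Region} and {CoverageType, HolderID, Premium, VIN}.
{Premium, Region} has no BCNF violation.
{CoverageType, HolderID, Premium, VIN} has no BCNF violation.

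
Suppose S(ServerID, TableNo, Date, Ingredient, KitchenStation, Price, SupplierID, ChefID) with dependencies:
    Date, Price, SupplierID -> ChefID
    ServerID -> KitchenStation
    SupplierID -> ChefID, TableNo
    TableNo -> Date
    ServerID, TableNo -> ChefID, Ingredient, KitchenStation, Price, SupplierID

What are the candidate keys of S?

Attributes never on any right-hand side: {ServerID} — every candidate key must contain it.
{ServerID, SupplierID} is a candidate key since {ServerID, SupplierID}⁺ = {ChefID, Date, Ingredient, KitchenStation, Price, ServerID, SupplierID, TableNo} covers every attribute.
{ServerID, TableNo} is a candidate key since {ServerID, TableNo}⁺ = {ChefID, Date, Ingredient, KitchenStation, Price, ServerID, SupplierID, TableNo} covers every attribute.
These are minimal and exhaustive — every other superkey contains one of them.

{ServerID, SupplierID}, {ServerID, TableNo}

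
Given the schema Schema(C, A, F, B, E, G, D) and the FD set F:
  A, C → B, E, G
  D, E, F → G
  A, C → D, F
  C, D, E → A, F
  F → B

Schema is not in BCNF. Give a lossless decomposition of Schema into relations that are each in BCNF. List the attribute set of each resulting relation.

Candidate keys of the original relation: {A, C}, {C, D, E}.
{A, B, C, D, E, F, G}: {D, E, F} determines {B, D, E, F, G} here but is not a superkey — split on D, E, F → B, G, giving {B, D, E, F, G} and {A, C, D, E, F}.
{B, D, E, F, G}: {F} determines {B, F} here but is not a superkey — split on F → B, giving {B, F} and {D, E, F, G}.
{B, F} has no BCNF violation.
{D, E, F, G} has no BCNF violation.
{A, C, D, E, F} has no BCNF violation.

{A, C, D, E, F}; {B, F}; {D, E, F, G}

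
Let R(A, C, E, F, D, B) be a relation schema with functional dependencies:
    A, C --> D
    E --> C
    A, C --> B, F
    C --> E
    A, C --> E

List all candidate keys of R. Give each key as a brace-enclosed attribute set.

{A, C}, {A, E}

No FD produces {A}, so it must be in every candidate key.
Closure of {A, C} is {A, B, C, D, E, F}, the whole schema; {A, C} is a candidate key.
Closure of {A, E} is {A, B, C, D, E, F}, the whole schema; {A, E} is a candidate key.
These are minimal and exhaustive — every other superkey contains one of them.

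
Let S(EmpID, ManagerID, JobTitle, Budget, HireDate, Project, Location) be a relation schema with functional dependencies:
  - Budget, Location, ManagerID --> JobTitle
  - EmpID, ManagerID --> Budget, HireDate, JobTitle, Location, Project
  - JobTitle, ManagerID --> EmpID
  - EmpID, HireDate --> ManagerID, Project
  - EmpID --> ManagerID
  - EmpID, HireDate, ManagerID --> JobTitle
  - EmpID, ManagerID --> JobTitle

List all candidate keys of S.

{Budget, Location, ManagerID}, {EmpID}, {JobTitle, ManagerID}

Closure of {EmpID} is {Budget, EmpID, HireDate, JobTitle, Location, ManagerID, Project}, the whole schema; {EmpID} is a candidate key.
Closure of {JobTitle, ManagerID} is {Budget, EmpID, HireDate, JobTitle, Location, ManagerID, Project}, the whole schema; {JobTitle, ManagerID} is a candidate key.
Closure of {Budget, Location, ManagerID} is {Budget, EmpID, HireDate, JobTitle, Location, ManagerID, Project}, the whole schema; {Budget, Location, ManagerID} is a candidate key.
These are minimal and exhaustive — every other superkey contains one of them.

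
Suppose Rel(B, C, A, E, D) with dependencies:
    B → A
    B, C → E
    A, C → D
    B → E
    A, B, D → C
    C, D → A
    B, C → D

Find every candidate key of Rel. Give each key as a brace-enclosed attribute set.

Attributes never on any right-hand side: {B} — every candidate key must contain it.
Closure of {B, C} is {A, B, C, D, E}, the whole schema; {B, C} is a candidate key.
Closure of {B, D} is {A, B, C, D, E}, the whole schema; {B, D} is a candidate key.
Any other superkey properly contains one of these, so there are no further candidate keys.

{B, C}, {B, D}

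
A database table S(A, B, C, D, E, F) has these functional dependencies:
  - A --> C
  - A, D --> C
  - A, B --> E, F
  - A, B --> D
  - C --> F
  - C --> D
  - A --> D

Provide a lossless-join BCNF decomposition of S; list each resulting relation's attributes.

{A, B, E}; {A, C}; {C, D, F}

Candidate key of the original relation: {A, B}.
In {A, B, C, D, E, F}, {A} is not a superkey ({A}⁺ restricted to this set is {A, C, D, F}), so split on A --> C, D, F into {A, C, D, F} and {A, B, E}.
In {A, C, D, F}, {C} is not a superkey ({C}⁺ restricted to this set is {C, D, F}), so split on C --> D, F into {C, D, F} and {A, C}.
{C, D, F} is in BCNF.
{A, C} is in BCNF.
{A, B, E} is in BCNF.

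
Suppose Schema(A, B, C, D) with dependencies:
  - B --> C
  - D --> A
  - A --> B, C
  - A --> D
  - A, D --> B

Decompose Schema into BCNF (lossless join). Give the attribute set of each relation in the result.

Candidate keys of the original relation: {A}, {D}.
Within {A, B, C, D}: {B}⁺ ∩ {A, B, C, D} = {B, C}, not the whole set, so B --> C violates BCNF; decompose into {B, C} and {A, B, D}.
{B, C} is in BCNF.
{A, B, D} is in BCNF.

{A, B, D}; {B, C}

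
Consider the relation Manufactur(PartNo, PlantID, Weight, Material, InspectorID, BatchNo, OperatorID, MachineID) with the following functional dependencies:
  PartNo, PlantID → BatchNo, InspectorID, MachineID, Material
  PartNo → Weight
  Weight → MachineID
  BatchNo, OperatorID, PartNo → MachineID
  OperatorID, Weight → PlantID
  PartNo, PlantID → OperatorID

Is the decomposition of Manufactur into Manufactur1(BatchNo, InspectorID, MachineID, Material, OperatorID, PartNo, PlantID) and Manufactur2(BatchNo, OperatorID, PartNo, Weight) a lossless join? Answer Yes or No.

Common attributes: {BatchNo, OperatorID, PartNo}; their closure is {BatchNo, InspectorID, MachineID, Material, OperatorID, PartNo, PlantID, Weight}.
Manufactur1 is contained in that closure, so Manufactur1 ∩ Manufactur2 → Manufactur1 holds and the join is lossless.

Yes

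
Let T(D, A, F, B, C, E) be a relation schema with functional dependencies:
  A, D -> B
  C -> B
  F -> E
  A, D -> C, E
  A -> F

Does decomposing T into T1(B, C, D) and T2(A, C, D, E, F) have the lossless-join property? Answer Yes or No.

T1 ∩ T2 = {C, D}; its closure under F is {B, C, D}.
T1 is contained in that closure, so T1 ∩ T2 -> T1 holds and the join is lossless.

Yes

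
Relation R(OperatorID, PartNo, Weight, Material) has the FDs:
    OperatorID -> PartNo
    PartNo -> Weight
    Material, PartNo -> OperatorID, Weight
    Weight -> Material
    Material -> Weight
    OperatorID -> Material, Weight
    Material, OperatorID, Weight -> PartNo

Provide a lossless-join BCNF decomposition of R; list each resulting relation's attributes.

Candidate keys of the original relation: {OperatorID}, {PartNo}.
{Material, OperatorID, PartNo, Weight}: {Weight} determines {Material, Weight} here but is not a superkey — split on Weight -> Material, giving {Material, Weight} and {OperatorID, PartNo, Weight}.
{Material, Weight} has no BCNF violation.
{OperatorID, PartNo, Weight} has no BCNF violation.

{Material, Weight}; {OperatorID, PartNo, Weight}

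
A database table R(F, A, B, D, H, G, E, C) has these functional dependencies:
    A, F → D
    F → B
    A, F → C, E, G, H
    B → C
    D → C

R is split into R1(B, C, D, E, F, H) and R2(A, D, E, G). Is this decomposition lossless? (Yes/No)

No

The shared attributes are {D, E} and {D, E}⁺ = {C, D, E}.
The closure covers neither R1 nor R2 entirely; the join is not lossless.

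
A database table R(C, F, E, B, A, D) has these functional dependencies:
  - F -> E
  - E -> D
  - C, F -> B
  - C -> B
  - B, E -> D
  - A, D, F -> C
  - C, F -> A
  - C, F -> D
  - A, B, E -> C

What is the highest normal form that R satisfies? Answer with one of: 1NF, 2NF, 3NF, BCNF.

Candidate keys: {A, F}, {C, F}. Prime attributes: {A, C, F}.
For F -> E we have {F}⁺ = {D, E, F}; {F} is not a superkey, so BCNF fails.
F -> E determines the non-prime attribute {E} from a non-superkey — 3NF is violated.
The proper key subset {F} of {A, F} determines non-prime {D, E}, so the relation is not even in 2NF.

1NF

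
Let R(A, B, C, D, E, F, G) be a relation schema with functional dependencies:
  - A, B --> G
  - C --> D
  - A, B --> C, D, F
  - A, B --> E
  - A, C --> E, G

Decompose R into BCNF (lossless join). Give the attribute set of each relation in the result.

Candidate key of the original relation: {A, B}.
In {A, B, C, D, E, F, G}, {C} is not a superkey ({C}⁺ restricted to this set is {C, D}), so split on C --> D into {C, D} and {A, B, C, E, F, G}.
{C, D} has no BCNF violation.
In {A, B, C, E, F, G}, {A, C} is not a superkey ({A, C}⁺ restricted to this set is {A, C, E, G}), so split on A, C --> E, G into {A, C, E, G} and {A, B, C, F}.
{A, C, E, G} has no BCNF violation.
{A, B, C, F} has no BCNF violation.

{A, B, C, F}; {A, C, E, G}; {C, D}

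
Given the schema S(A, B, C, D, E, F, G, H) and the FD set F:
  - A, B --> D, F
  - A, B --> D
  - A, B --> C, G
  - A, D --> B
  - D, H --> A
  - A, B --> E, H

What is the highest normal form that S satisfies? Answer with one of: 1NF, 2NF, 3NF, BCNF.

BCNF

Candidate keys: {A, B}, {A, D}, {D, H}. Prime attributes: {A, B, D, H}.
Every FD has a superkey on the left, so the relation is in BCNF.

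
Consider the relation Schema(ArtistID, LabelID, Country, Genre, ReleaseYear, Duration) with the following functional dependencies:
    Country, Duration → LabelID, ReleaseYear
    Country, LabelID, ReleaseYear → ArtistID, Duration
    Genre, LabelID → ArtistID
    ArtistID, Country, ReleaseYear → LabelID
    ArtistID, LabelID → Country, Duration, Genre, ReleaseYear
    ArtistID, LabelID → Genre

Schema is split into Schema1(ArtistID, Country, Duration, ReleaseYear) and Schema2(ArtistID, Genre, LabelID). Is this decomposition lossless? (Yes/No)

No

Schema1 ∩ Schema2 = {ArtistID}; its closure under F is {ArtistID}.
Neither Schema1 nor Schema2 is contained in that closure, so the decomposition is lossy.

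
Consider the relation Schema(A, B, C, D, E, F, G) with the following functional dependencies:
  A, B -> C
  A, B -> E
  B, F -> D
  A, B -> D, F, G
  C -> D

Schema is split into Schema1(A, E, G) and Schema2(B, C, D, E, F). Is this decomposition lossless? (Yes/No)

Schema1 ∩ Schema2 = {E}; its closure under F is {E}.
Neither Schema1 nor Schema2 is contained in that closure, so the decomposition is lossy.

No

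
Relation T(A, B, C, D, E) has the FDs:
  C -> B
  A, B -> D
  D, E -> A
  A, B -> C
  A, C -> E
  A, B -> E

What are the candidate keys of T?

Closure of {A, B} is {A, B, C, D, E}, the whole schema; {A, B} is a candidate key.
Closure of {A, C} is {A, B, C, D, E}, the whole schema; {A, C} is a candidate key.
Closure of {B, D, E} is {A, B, C, D, E}, the whole schema; {B, D, E} is a candidate key.
Closure of {C, D, E} is {A, B, C, D, E}, the whole schema; {C, D, E} is a candidate key.
Any other superkey properly contains one of these, so there are no further candidate keys.

{A, B}, {A, C}, {B, D, E}, {C, D, E}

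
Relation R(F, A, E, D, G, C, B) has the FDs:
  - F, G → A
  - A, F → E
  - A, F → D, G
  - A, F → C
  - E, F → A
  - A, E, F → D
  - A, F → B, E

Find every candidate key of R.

{A, F}, {E, F}, {F, G}

Attributes never on any right-hand side: {F} — every candidate key must contain it.
{A, F}⁺ = {A, B, C, D, E, F, G}, which is every attribute, so {A, F} is a candidate key.
{E, F}⁺ = {A, B, C, D, E, F, G}, which is every attribute, so {E, F} is a candidate key.
{F, G}⁺ = {A, B, C, D, E, F, G}, which is every attribute, so {F, G} is a candidate key.
These are minimal and exhaustive — every other superkey contains one of them.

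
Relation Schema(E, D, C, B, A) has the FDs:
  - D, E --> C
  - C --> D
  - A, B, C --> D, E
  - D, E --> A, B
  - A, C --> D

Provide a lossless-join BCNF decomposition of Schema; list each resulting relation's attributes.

Candidate keys of the original relation: {A, B, C}, {C, E}, {D, E}.
Within {A, B, C, D, E}: {C}⁺ ∩ {A, B, C, D, E} = {C, D}, not the whole set, so C --> D violates BCNF; decompose into {C, D} and {A, B, C, E}.
{C, D} has no BCNF violation.
{A, B, C, E} has no BCNF violation.

{A, B, C, E}; {C, D}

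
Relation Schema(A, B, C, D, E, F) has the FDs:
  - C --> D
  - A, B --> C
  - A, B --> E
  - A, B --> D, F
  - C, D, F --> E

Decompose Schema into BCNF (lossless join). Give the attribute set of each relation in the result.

Candidate key of the original relation: {A, B}.
In {A, B, C, D, E, F}, {C} is not a superkey ({C}⁺ restricted to this set is {C, D}), so split on C --> D into {C, D} and {A, B, C, E, F}.
{C, D} has no BCNF violation.
In {A, B, C, E, F}, {C, F} is not a superkey ({C, F}⁺ restricted to this set is {C, E, F}), so split on C, F --> E into {C, E, F} and {A, B, C, F}.
{C, E, F} has no BCNF violation.
{A, B, C, F} has no BCNF violation.

{A, B, C, F}; {C, D}; {C, E, F}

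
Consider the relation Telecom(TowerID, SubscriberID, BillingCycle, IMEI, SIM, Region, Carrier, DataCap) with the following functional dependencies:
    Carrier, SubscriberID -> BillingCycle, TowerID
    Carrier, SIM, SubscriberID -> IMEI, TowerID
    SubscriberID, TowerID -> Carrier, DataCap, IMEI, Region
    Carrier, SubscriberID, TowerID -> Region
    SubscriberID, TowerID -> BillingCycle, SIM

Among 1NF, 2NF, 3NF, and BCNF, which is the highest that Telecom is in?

BCNF

Candidate keys: {Carrier, SubscriberID}, {SubscriberID, TowerID}. Prime attributes: {Carrier, SubscriberID, TowerID}.
Every FD has a superkey on the left, so the relation is in BCNF.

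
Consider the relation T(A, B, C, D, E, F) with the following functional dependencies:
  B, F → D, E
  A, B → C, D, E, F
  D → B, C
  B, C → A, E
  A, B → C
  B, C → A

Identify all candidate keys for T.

{A, B}, {B, C}, {B, F}, {D}

Closure of {D} is {A, B, C, D, E, F}, the whole schema; {D} is a candidate key.
Closure of {A, B} is {A, B, C, D, E, F}, the whole schema; {A, B} is a candidate key.
Closure of {B, C} is {A, B, C, D, E, F}, the whole schema; {B, C} is a candidate key.
Closure of {B, F} is {A, B, C, D, E, F}, the whole schema; {B, F} is a candidate key.
No proper subset of any of these is a key, and no other minimal superkey exists.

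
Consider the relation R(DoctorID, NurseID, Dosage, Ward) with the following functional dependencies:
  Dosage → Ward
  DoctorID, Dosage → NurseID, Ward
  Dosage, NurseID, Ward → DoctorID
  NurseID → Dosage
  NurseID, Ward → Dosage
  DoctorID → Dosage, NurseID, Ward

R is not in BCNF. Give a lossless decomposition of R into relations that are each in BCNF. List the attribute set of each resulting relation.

{DoctorID, Dosage, NurseID}; {Dosage, Ward}

Candidate keys of the original relation: {DoctorID}, {NurseID}.
{DoctorID, Dosage, NurseID, Ward}: {Dosage} determines {Dosage, Ward} here but is not a superkey — split on Dosage → Ward, giving {Dosage, Ward} and {DoctorID, Dosage, NurseID}.
{Dosage, Ward} is in BCNF.
{DoctorID, Dosage, NurseID} is in BCNF.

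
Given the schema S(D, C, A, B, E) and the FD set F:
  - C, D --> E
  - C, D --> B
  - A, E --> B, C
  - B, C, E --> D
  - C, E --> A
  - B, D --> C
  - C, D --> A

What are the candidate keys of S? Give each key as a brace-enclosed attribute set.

{A, E}, {B, D}, {C, D}, {C, E}

{A, E}⁺ = {A, B, C, D, E}, which is every attribute, so {A, E} is a candidate key.
{B, D}⁺ = {A, B, C, D, E}, which is every attribute, so {B, D} is a candidate key.
{C, D}⁺ = {A, B, C, D, E}, which is every attribute, so {C, D} is a candidate key.
{C, E}⁺ = {A, B, C, D, E}, which is every attribute, so {C, E} is a candidate key.
These are minimal and exhaustive — every other superkey contains one of them.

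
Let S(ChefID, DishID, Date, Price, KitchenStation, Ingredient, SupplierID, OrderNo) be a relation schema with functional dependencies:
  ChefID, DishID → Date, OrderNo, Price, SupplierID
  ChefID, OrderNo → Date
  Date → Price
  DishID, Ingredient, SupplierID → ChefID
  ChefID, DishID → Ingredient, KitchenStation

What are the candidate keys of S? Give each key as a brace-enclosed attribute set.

Attributes never on any right-hand side: {DishID} — every candidate key must contain it.
{ChefID, DishID}⁺ = {ChefID, Date, DishID, Ingredient, KitchenStation, OrderNo, Price, SupplierID}, which is every attribute, so {ChefID, DishID} is a candidate key.
{DishID, Ingredient, SupplierID}⁺ = {ChefID, Date, DishID, Ingredient, KitchenStation, OrderNo, Price, SupplierID}, which is every attribute, so {DishID, Ingredient, SupplierID} is a candidate key.
These are minimal and exhaustive — every other superkey contains one of them.

{ChefID, DishID}, {DishID, Ingredient, SupplierID}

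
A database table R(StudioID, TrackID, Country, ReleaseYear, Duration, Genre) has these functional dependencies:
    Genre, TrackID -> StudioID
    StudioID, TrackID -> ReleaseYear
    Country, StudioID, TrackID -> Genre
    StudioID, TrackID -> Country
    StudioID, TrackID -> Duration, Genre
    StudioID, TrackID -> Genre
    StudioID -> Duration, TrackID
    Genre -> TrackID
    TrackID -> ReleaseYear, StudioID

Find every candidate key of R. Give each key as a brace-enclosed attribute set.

{Genre}, {StudioID}, {TrackID}

Closure of {Genre} is {Country, Duration, Genre, ReleaseYear, StudioID, TrackID}, the whole schema; {Genre} is a candidate key.
Closure of {StudioID} is {Country, Duration, Genre, ReleaseYear, StudioID, TrackID}, the whole schema; {StudioID} is a candidate key.
Closure of {TrackID} is {Country, Duration, Genre, ReleaseYear, StudioID, TrackID}, the whole schema; {TrackID} is a candidate key.
Any other superkey properly contains one of these, so there are no further candidate keys.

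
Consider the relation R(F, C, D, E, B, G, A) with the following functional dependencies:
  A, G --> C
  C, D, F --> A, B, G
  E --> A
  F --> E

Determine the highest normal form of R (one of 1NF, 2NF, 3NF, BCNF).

1NF

Candidate keys: {C, D, F}, {D, F, G}. Prime attributes: {C, D, F, G}.
For A, G --> C we have {A, G}⁺ = {A, C, G}; {A, G} is not a superkey, so BCNF fails.
Because {A} is non-prime and the left side of E --> A is not a superkey, the relation is not in 3NF.
The proper key subset {F} of {C, D, F} determines non-prime {A, E}, so the relation is not even in 2NF.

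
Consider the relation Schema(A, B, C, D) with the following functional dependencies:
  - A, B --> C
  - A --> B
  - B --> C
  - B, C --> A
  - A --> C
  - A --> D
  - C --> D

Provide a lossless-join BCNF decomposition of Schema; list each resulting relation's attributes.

Candidate keys of the original relation: {A}, {B}.
Within {A, B, C, D}: {C}⁺ ∩ {A, B, C, D} = {C, D}, not the whole set, so C --> D violates BCNF; decompose into {C, D} and {A, B, C}.
{C, D}: every determinant is a superkey — BCNF.
{A, B, C}: every determinant is a superkey — BCNF.

{A, B, C}; {C, D}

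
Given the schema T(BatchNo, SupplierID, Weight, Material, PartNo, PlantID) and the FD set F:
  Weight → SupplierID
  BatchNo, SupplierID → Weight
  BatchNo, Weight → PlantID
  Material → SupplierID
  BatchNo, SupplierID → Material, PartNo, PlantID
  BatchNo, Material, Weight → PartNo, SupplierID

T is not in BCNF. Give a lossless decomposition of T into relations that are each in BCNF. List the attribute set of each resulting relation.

{BatchNo, Material, PartNo, PlantID, Weight}; {SupplierID, Weight}

Candidate keys of the original relation: {BatchNo, Material}, {BatchNo, SupplierID}, {BatchNo, Weight}.
{BatchNo, Material, PartNo, PlantID, SupplierID, Weight}: {Weight} determines {SupplierID, Weight} here but is not a superkey — split on Weight → SupplierID, giving {SupplierID, Weight} and {BatchNo, Material, PartNo, PlantID, Weight}.
{SupplierID, Weight} is in BCNF.
{BatchNo, Material, PartNo, PlantID, Weight} is in BCNF.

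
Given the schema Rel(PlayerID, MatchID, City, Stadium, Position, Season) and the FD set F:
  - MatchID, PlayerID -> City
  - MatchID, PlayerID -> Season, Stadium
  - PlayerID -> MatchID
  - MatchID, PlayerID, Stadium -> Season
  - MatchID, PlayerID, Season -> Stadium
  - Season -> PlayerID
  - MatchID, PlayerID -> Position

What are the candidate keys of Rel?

{PlayerID}⁺ = {City, MatchID, PlayerID, Position, Season, Stadium}, which is every attribute, so {PlayerID} is a candidate key.
{Season}⁺ = {City, MatchID, PlayerID, Position, Season, Stadium}, which is every attribute, so {Season} is a candidate key.
Any other superkey properly contains one of these, so there are no further candidate keys.

{PlayerID}, {Season}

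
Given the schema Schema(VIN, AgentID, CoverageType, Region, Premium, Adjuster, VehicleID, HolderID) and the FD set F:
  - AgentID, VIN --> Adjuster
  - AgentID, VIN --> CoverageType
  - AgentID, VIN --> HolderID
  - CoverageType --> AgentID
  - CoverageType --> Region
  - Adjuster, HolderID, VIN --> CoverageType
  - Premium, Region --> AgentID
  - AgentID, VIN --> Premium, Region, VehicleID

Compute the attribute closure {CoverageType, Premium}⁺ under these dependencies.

{AgentID, CoverageType, Premium, Region}

Start with {CoverageType, Premium}.
CoverageType --> AgentID applies; add {AgentID} → now {AgentID, CoverageType, Premium}.
CoverageType --> Region applies; add {Region} → now {AgentID, CoverageType, Premium, Region}.
No further FD applies.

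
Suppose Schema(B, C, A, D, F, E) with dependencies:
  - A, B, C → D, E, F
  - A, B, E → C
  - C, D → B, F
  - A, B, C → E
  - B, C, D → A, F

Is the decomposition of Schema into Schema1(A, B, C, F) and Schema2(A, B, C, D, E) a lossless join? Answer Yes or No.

Yes

The shared attributes are {A, B, C} and {A, B, C}⁺ = {A, B, C, D, E, F}.
This includes all of Schema1, so the common attributes are a superkey of Schema1 — the join is lossless.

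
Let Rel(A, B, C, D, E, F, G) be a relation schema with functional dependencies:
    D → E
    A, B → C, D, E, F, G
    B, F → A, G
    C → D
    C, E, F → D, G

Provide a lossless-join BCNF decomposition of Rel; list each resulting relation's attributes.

{A, B, C, F}; {C, D}; {C, F, G}; {D, E}

Candidate keys of the original relation: {A, B}, {B, F}.
In {A, B, C, D, E, F, G}, {D} is not a superkey ({D}⁺ restricted to this set is {D, E}), so split on D → E into {D, E} and {A, B, C, D, F, G}.
{D, E} has no BCNF violation.
In {A, B, C, D, F, G}, {C} is not a superkey ({C}⁺ restricted to this set is {C, D}), so split on C → D into {C, D} and {A, B, C, F, G}.
{C, D} has no BCNF violation.
In {A, B, C, F, G}, {C, F} is not a superkey ({C, F}⁺ restricted to this set is {C, F, G}), so split on C, F → G into {C, F, G} and {A, B, C, F}.
{C, F, G} has no BCNF violation.
{A, B, C, F} has no BCNF violation.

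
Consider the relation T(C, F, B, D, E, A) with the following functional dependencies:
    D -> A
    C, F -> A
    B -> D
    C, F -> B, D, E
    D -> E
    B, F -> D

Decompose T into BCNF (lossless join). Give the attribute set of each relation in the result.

{A, D, E}; {B, C, F}; {B, D}

Candidate key of the original relation: {C, F}.
In {A, B, C, D, E, F}, {D} is not a superkey ({D}⁺ restricted to this set is {A, D, E}), so split on D -> A, E into {A, D, E} and {B, C, D, F}.
{A, D, E} has no BCNF violation.
In {B, C, D, F}, {B} is not a superkey ({B}⁺ restricted to this set is {B, D}), so split on B -> D into {B, D} and {B, C, F}.
{B, D} has no BCNF violation.
{B, C, F} has no BCNF violation.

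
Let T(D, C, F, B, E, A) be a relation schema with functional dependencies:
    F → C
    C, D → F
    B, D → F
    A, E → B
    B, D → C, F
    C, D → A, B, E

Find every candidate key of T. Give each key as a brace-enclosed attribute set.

Attributes never on any right-hand side: {D} — every candidate key must contain it.
Closure of {B, D} is {A, B, C, D, E, F}, the whole schema; {B, D} is a candidate key.
Closure of {C, D} is {A, B, C, D, E, F}, the whole schema; {C, D} is a candidate key.
Closure of {D, F} is {A, B, C, D, E, F}, the whole schema; {D, F} is a candidate key.
Closure of {A, D, E} is {A, B, C, D, E, F}, the whole schema; {A, D, E} is a candidate key.
No proper subset of any of these is a key, and no other minimal superkey exists.

{A, D, E}, {B, D}, {C, D}, {D, F}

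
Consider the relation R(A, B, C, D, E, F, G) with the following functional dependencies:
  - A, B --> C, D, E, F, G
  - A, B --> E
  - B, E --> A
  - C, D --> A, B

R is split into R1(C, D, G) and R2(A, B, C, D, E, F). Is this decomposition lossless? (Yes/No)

R1 ∩ R2 = {C, D}; its closure under F is {A, B, C, D, E, F, G}.
R1 is contained in that closure, so R1 ∩ R2 --> R1 holds and the join is lossless.

Yes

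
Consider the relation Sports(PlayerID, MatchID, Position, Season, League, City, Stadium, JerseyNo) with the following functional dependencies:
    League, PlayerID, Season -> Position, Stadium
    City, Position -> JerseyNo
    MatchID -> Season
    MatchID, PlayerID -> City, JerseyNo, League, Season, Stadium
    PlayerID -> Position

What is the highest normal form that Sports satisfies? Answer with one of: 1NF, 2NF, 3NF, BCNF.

1NF

Candidate key: {MatchID, PlayerID}. Prime attributes: {MatchID, PlayerID}.
League, PlayerID, Season -> Position, Stadium: {League, PlayerID, Season}⁺ = {League, PlayerID, Position, Season, Stadium}, which is not all of the attributes, so the left side is not a superkey — BCNF is violated.
League, PlayerID, Season -> Position, Stadium has non-prime {Position, Stadium} on the right and a non-superkey on the left, so 3NF fails.
Since {MatchID} ⊂ {MatchID, PlayerID} and {MatchID}⁺ ⊇ {Season} with {Season} non-prime, there is a partial dependency; 2NF fails.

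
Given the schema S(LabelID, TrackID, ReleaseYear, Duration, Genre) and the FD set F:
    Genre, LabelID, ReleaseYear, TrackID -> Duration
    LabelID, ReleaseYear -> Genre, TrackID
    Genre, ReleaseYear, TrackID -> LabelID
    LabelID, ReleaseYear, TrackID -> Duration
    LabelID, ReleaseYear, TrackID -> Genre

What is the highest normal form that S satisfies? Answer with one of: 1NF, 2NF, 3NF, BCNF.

Candidate keys: {Genre, ReleaseYear, TrackID}, {LabelID, ReleaseYear}. Prime attributes: {Genre, LabelID, ReleaseYear, TrackID}.
The left-hand side of every FD is a superkey, so BCNF is satisfied.

BCNF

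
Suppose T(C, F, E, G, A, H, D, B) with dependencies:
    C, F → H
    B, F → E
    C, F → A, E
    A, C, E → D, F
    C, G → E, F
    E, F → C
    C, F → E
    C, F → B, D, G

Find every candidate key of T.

{A, C, E}, {B, F}, {C, F}, {C, G}, {E, F}

{B, F}⁺ = {A, B, C, D, E, F, G, H} — all of the relation — so {B, F} is a candidate key.
{C, F}⁺ = {A, B, C, D, E, F, G, H} — all of the relation — so {C, F} is a candidate key.
{C, G}⁺ = {A, B, C, D, E, F, G, H} — all of the relation — so {C, G} is a candidate key.
{E, F}⁺ = {A, B, C, D, E, F, G, H} — all of the relation — so {E, F} is a candidate key.
{A, C, E}⁺ = {A, B, C, D, E, F, G, H} — all of the relation — so {A, C, E} is a candidate key.
Any other superkey properly contains one of these, so there are no further candidate keys.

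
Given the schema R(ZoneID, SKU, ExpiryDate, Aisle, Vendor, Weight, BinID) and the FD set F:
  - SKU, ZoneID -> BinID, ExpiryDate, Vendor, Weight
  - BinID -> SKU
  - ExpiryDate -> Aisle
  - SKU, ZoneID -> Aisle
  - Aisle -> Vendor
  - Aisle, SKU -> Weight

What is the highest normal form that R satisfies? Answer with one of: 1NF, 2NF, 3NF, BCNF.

Candidate keys: {BinID, ZoneID}, {SKU, ZoneID}. Prime attributes: {BinID, SKU, ZoneID}.
BinID -> SKU: {BinID}⁺ = {BinID, SKU}, which is not all of the attributes, so the left side is not a superkey — BCNF is violated.
ExpiryDate -> Aisle determines the non-prime attribute {Aisle} from a non-superkey — 3NF is violated.
No non-prime attribute depends on a proper subset of any candidate key, so 2NF holds.

2NF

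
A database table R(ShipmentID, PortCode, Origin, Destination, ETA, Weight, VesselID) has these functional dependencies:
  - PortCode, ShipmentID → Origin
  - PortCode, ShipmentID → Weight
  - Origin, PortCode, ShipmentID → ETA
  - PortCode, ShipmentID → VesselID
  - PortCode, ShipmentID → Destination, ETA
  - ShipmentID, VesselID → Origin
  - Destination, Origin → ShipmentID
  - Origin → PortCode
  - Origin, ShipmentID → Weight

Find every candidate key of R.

{Destination, Origin}⁺ = {Destination, ETA, Origin, PortCode, ShipmentID, VesselID, Weight}, which is every attribute, so {Destination, Origin} is a candidate key.
{Origin, ShipmentID}⁺ = {Destination, ETA, Origin, PortCode, ShipmentID, VesselID, Weight}, which is every attribute, so {Origin, ShipmentID} is a candidate key.
{PortCode, ShipmentID}⁺ = {Destination, ETA, Origin, PortCode, ShipmentID, VesselID, Weight}, which is every attribute, so {PortCode, ShipmentID} is a candidate key.
{ShipmentID, VesselID}⁺ = {Destination, ETA, Origin, PortCode, ShipmentID, VesselID, Weight}, which is every attribute, so {ShipmentID, VesselID} is a candidate key.
No proper subset of any of these is a key, and no other minimal superkey exists.

{Destination, Origin}, {Origin, ShipmentID}, {PortCode, ShipmentID}, {ShipmentID, VesselID}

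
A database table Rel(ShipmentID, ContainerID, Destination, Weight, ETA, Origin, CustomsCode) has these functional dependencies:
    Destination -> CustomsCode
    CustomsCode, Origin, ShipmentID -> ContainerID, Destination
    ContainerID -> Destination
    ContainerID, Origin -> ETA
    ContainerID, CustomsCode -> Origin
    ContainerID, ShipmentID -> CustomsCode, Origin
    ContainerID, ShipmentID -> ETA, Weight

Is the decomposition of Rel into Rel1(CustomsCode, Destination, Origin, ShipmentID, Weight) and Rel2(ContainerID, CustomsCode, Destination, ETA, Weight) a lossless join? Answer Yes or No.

The shared attributes are {CustomsCode, Destination, Weight} and {CustomsCode, Destination, Weight}⁺ = {CustomsCode, Destination, Weight}.
The closure covers neither Rel1 nor Rel2 entirely; the join is not lossless.

No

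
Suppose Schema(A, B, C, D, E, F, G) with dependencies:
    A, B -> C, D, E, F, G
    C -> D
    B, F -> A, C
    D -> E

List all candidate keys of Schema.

{B} never appears on the right of any FD, so every key must include it.
{A, B} is a candidate key since {A, B}⁺ = {A, B, C, D, E, F, G} covers every attribute.
{B, F} is a candidate key since {B, F}⁺ = {A, B, C, D, E, F, G} covers every attribute.
No proper subset of any of these is a key, and no other minimal superkey exists.

{A, B}, {B, F}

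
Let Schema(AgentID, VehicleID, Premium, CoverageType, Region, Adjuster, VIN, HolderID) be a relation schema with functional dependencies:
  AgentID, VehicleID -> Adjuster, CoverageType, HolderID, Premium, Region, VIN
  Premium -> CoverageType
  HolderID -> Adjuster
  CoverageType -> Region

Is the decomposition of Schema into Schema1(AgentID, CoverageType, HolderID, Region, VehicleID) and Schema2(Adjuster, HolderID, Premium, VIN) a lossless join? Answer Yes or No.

No

The shared attributes are {HolderID} and {HolderID}⁺ = {Adjuster, HolderID}.
Schema1 ⊄ {Adjuster, HolderID} and Schema2 ⊄ {Adjuster, HolderID}, so the split is lossy.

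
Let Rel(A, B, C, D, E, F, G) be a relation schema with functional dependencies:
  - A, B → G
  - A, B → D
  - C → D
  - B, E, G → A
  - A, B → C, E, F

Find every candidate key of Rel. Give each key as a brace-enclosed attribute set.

No FD produces {B}, so it must be in every candidate key.
{A, B} is a candidate key since {A, B}⁺ = {A, B, C, D, E, F, G} covers every attribute.
{B, E, G} is a candidate key since {B, E, G}⁺ = {A, B, C, D, E, F, G} covers every attribute.
These are minimal and exhaustive — every other superkey contains one of them.

{A, B}, {B, E, G}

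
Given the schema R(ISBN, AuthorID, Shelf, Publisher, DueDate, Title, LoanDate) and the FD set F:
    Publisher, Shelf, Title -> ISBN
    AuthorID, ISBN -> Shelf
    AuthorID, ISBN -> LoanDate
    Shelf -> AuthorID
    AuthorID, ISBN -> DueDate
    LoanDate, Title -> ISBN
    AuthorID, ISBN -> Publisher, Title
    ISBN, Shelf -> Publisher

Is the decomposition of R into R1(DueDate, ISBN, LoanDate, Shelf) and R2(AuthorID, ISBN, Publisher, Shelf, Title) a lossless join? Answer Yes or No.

The shared attributes are {ISBN, Shelf} and {ISBN, Shelf}⁺ = {AuthorID, DueDate, ISBN, LoanDate, Publisher, Shelf, Title}.
This includes all of R1, so the common attributes are a superkey of R1 — the join is lossless.

Yes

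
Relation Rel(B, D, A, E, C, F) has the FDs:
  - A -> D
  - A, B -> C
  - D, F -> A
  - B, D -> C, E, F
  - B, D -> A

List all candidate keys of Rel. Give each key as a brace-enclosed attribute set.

{A, B}, {B, D}

{B} never appears on the right of any FD, so every key must include it.
{A, B}⁺ = {A, B, C, D, E, F} — all of the relation — so {A, B} is a candidate key.
{B, D}⁺ = {A, B, C, D, E, F} — all of the relation — so {B, D} is a candidate key.
No proper subset of any of these is a key, and no other minimal superkey exists.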